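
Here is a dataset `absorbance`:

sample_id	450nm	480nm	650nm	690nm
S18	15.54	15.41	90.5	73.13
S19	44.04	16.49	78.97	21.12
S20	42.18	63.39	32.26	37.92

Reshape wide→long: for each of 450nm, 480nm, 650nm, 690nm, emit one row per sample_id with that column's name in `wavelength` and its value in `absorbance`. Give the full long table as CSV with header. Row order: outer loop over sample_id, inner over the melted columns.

sample_id,wavelength,absorbance
S18,450nm,15.54
S18,480nm,15.41
S18,650nm,90.5
S18,690nm,73.13
S19,450nm,44.04
S19,480nm,16.49
S19,650nm,78.97
S19,690nm,21.12
S20,450nm,42.18
S20,480nm,63.39
S20,650nm,32.26
S20,690nm,37.92

Each (sample_id, column) pair becomes one row: 3 × 4 = 12 rows.
For example, (S18, 450nm) → absorbance=15.54.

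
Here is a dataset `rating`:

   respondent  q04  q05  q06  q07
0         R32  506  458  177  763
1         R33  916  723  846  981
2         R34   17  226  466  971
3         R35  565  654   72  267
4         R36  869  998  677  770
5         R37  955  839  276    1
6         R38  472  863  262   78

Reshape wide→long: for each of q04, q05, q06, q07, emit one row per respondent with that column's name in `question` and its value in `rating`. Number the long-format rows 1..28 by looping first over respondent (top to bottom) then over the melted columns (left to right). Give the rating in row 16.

267

28 rows total (7 × 4). Row 16: index ⌊(16-1)/4⌋ = 3 into respondent → R35; (16-1) mod 4 = 3 into the melted columns → q07.
So row 16 is (R35, q07, 267); rating = 267.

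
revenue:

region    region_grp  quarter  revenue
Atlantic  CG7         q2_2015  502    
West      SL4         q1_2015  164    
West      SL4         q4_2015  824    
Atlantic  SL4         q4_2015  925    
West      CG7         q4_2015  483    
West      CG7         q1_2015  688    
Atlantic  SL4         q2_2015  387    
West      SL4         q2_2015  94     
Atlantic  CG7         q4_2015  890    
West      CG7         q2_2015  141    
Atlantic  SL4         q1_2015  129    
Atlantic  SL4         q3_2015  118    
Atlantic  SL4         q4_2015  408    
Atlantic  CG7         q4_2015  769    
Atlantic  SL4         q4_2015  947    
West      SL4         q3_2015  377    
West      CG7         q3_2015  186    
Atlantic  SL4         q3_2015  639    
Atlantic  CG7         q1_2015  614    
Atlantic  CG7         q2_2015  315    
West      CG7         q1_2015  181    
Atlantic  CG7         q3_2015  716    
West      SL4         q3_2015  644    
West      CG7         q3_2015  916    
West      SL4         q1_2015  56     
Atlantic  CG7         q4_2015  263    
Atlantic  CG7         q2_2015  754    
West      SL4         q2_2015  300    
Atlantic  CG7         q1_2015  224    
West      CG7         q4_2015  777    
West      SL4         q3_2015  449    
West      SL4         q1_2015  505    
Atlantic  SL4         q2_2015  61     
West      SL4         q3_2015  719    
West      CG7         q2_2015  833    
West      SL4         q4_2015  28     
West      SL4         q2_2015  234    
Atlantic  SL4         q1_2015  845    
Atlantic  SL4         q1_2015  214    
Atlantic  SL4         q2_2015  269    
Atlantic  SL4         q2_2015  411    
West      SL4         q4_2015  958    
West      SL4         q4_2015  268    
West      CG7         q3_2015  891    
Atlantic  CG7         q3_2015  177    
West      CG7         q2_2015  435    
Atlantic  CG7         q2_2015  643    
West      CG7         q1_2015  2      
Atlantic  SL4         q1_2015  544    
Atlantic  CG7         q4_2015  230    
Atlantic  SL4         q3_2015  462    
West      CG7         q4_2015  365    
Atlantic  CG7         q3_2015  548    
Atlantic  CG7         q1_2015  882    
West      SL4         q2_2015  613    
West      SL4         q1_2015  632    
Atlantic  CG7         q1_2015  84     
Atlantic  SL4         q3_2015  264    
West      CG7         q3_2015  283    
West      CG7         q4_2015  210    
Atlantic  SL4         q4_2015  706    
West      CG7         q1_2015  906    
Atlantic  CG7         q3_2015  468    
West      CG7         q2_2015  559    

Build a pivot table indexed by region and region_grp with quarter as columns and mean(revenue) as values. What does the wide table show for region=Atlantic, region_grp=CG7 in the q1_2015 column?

451

Rows with region=Atlantic, region_grp=CG7 and quarter=q1_2015: revenue values are 614, 224, 882, 84.
(614 + 224 + 882 + 84) / 4 = 451.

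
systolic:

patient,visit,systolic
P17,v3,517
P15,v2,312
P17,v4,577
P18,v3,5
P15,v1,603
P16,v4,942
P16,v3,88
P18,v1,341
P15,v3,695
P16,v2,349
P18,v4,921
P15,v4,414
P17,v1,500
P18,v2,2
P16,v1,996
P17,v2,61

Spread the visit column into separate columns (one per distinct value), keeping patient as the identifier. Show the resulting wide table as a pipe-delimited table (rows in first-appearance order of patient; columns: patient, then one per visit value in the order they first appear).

Columns: patient plus the 4 distinct visit values (v3, v2, v4, v1).
For example, row P17 column v3 takes systolic=517 from the long row (P17, v3).

| patient | v3 | v2 | v4 | v1 |
| P17 | 517 | 61 | 577 | 500 |
| P15 | 695 | 312 | 414 | 603 |
| P18 | 5 | 2 | 921 | 341 |
| P16 | 88 | 349 | 942 | 996 |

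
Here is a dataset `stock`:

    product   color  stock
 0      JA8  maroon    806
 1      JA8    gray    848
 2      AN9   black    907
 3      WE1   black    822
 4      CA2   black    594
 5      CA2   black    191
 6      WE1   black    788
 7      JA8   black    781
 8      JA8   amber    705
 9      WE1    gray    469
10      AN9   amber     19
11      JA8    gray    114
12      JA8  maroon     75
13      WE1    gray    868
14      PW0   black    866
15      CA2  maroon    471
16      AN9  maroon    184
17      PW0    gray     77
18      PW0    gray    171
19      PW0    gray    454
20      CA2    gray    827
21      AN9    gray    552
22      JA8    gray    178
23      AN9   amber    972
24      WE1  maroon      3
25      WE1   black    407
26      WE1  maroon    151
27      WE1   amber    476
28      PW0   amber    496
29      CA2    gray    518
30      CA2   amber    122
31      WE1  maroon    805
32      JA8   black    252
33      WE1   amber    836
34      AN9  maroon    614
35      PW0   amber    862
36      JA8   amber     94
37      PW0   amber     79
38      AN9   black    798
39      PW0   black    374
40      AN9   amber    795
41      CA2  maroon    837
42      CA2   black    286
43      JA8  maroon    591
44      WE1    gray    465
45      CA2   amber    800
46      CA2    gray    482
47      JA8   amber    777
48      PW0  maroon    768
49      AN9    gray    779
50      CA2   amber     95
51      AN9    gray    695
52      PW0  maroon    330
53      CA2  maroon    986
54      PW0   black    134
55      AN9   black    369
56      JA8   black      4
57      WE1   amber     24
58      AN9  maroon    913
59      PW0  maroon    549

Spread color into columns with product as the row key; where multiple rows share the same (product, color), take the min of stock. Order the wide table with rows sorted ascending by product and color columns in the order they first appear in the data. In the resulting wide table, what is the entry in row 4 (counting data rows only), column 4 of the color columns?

79

With rows sorted ascending by product, row 4 is product=PW0. color columns in first-appearance order: maroon, gray, black, amber; column 4 is amber.
Long rows with product=PW0, color=amber: min(496, 862, 79) = 79.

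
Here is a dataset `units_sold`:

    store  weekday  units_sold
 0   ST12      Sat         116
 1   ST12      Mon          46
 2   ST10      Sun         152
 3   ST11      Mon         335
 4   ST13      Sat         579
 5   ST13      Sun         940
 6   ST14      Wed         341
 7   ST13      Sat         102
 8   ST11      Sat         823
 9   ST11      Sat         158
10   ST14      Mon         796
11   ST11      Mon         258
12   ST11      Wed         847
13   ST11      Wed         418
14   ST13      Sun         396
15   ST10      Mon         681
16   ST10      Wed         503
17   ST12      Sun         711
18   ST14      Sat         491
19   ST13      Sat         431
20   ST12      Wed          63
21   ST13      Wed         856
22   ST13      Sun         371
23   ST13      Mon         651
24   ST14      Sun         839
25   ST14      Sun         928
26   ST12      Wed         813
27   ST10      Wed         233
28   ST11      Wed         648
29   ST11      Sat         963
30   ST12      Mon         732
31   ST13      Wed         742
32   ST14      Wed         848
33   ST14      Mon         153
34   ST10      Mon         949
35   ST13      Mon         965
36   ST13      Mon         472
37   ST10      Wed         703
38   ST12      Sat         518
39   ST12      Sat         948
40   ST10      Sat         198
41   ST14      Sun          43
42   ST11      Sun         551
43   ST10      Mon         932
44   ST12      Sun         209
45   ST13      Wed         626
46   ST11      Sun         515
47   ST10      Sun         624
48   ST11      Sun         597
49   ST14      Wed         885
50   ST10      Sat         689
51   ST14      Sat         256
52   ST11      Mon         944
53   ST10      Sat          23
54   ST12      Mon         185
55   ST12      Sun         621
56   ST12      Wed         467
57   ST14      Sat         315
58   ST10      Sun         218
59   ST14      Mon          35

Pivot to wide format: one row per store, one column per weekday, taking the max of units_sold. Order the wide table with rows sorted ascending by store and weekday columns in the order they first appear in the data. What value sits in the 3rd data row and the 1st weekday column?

With rows sorted ascending by store, row 3 is store=ST12. weekday columns in first-appearance order: Sat, Mon, Sun, Wed; column 1 is Sat.
Long rows with store=ST12, weekday=Sat: max(116, 518, 948) = 948.

948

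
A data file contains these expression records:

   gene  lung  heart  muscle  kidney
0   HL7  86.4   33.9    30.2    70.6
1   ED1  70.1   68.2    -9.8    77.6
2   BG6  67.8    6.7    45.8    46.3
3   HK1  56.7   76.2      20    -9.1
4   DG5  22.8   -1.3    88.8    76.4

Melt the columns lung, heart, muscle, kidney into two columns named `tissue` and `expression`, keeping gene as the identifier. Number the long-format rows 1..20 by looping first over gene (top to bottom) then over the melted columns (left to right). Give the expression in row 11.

20 rows total (5 × 4). Row 11: index ⌊(11-1)/4⌋ = 2 into gene → BG6; (11-1) mod 4 = 2 into the melted columns → muscle.
So row 11 is (BG6, muscle, 45.8); expression = 45.8.

45.8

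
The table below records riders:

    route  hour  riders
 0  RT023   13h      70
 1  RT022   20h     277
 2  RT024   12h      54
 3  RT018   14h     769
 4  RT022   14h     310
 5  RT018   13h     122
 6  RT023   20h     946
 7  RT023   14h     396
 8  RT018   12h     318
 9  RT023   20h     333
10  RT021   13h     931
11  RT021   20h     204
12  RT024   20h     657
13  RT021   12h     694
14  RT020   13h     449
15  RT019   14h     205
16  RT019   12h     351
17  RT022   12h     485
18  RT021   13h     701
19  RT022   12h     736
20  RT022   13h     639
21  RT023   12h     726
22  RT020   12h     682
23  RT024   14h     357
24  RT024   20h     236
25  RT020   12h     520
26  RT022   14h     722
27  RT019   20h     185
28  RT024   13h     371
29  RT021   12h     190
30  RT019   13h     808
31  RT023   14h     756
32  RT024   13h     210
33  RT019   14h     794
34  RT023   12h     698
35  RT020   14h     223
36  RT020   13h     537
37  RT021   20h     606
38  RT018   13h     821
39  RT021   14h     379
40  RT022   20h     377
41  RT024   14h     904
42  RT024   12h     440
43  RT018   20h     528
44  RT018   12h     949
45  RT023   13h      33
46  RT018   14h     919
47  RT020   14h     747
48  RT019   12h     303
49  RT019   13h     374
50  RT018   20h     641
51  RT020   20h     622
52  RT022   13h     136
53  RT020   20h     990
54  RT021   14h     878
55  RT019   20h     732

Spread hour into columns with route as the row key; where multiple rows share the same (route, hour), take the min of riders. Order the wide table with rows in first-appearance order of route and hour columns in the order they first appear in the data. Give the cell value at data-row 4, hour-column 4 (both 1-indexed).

769

With rows in first-appearance order of route, row 4 is route=RT018. hour columns in first-appearance order: 13h, 20h, 12h, 14h; column 4 is 14h.
Long rows with route=RT018, hour=14h: min(769, 919) = 769.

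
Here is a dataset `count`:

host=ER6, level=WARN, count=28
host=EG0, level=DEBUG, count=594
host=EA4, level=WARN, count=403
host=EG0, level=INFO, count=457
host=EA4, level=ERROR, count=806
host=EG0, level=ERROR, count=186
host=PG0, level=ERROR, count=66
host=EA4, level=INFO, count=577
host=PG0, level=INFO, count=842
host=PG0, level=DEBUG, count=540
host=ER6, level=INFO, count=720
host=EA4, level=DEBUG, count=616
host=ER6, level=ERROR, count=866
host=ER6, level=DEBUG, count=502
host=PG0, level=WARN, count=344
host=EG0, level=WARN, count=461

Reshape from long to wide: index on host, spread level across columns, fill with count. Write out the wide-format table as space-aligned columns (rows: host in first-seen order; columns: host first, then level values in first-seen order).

host  WARN  DEBUG  INFO  ERROR
ER6   28    502    720   866  
EG0   461   594    457   186  
EA4   403   616    577   806  
PG0   344   540    842   66   

Columns: host plus the 4 distinct level values (WARN, DEBUG, INFO, ERROR).
For example, row ER6 column WARN takes count=28 from the long row (ER6, WARN).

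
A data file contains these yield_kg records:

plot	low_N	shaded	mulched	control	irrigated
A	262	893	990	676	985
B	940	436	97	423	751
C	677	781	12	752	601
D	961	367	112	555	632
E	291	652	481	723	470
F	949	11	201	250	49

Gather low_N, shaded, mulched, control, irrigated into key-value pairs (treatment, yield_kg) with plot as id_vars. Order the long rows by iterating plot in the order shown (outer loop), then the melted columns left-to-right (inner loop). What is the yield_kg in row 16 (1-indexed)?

30 rows total (6 × 5). Row 16: index ⌊(16-1)/5⌋ = 3 into plot → D; (16-1) mod 5 = 0 into the melted columns → low_N.
So row 16 is (D, low_N, 961); yield_kg = 961.

961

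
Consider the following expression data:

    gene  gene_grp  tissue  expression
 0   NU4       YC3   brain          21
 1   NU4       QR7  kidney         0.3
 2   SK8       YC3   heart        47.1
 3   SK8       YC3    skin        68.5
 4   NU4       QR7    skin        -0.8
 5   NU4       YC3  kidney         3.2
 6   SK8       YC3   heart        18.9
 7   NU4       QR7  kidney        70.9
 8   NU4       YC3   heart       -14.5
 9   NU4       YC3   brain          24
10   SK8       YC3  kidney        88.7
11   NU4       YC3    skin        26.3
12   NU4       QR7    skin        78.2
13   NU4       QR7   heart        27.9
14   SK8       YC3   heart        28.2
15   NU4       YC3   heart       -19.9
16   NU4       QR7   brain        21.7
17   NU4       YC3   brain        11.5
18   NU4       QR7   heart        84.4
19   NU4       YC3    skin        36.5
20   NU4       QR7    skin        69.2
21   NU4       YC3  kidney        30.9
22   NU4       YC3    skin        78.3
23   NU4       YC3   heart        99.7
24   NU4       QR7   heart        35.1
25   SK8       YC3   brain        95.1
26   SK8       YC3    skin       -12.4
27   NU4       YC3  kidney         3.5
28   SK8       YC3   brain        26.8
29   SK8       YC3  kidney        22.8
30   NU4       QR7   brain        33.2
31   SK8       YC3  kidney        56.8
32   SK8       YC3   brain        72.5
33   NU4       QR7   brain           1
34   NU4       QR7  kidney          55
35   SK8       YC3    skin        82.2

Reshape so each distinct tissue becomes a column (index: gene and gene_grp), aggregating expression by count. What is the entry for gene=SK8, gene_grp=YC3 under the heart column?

Rows with gene=SK8, gene_grp=YC3 and tissue=heart: expression values are 47.1, 18.9, 28.2.
3 rows match — count = 3.

3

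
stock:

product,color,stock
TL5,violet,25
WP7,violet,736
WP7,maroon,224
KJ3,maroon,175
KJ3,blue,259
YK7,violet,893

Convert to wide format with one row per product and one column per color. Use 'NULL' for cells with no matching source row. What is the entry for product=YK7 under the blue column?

No long-format row has product=YK7 and color=blue, so the cell is NULL.

NULL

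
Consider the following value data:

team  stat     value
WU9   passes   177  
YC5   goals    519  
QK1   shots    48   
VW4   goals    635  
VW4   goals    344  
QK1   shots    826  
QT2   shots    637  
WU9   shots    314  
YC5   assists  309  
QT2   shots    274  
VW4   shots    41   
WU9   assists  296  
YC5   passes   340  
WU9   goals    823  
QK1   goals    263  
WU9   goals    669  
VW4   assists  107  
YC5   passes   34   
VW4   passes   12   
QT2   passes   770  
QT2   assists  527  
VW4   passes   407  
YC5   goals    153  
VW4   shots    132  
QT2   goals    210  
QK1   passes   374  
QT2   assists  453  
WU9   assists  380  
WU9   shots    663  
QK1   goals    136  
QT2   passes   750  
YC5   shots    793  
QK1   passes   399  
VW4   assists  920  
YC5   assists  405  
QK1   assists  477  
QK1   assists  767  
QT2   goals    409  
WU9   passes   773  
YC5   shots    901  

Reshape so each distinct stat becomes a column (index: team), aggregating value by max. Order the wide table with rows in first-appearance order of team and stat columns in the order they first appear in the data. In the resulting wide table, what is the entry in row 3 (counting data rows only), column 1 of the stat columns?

399

With rows in first-appearance order of team, row 3 is team=QK1. stat columns in first-appearance order: passes, goals, shots, assists; column 1 is passes.
Long rows with team=QK1, stat=passes: max(374, 399) = 399.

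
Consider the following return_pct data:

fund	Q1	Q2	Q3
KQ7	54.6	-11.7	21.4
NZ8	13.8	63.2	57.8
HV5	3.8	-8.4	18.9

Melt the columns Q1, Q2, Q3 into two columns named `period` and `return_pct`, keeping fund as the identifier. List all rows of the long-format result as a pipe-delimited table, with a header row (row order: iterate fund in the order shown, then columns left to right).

| fund | period | return_pct |
| KQ7 | Q1 | 54.6 |
| KQ7 | Q2 | -11.7 |
| KQ7 | Q3 | 21.4 |
| NZ8 | Q1 | 13.8 |
| NZ8 | Q2 | 63.2 |
| NZ8 | Q3 | 57.8 |
| HV5 | Q1 | 3.8 |
| HV5 | Q2 | -8.4 |
| HV5 | Q3 | 18.9 |

Each (fund, column) pair becomes one row: 3 × 3 = 9 rows.
For example, (KQ7, Q1) → return_pct=54.6.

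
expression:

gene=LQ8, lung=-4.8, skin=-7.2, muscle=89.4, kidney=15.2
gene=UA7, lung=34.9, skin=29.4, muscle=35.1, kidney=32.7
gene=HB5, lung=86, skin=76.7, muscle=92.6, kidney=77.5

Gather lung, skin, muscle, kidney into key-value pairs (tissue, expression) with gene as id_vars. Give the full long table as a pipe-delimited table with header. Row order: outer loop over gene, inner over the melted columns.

Each (gene, column) pair becomes one row: 3 × 4 = 12 rows.
For example, (LQ8, lung) → expression=-4.8.

| gene | tissue | expression |
| LQ8 | lung | -4.8 |
| LQ8 | skin | -7.2 |
| LQ8 | muscle | 89.4 |
| LQ8 | kidney | 15.2 |
| UA7 | lung | 34.9 |
| UA7 | skin | 29.4 |
| UA7 | muscle | 35.1 |
| UA7 | kidney | 32.7 |
| HB5 | lung | 86 |
| HB5 | skin | 76.7 |
| HB5 | muscle | 92.6 |
| HB5 | kidney | 77.5 |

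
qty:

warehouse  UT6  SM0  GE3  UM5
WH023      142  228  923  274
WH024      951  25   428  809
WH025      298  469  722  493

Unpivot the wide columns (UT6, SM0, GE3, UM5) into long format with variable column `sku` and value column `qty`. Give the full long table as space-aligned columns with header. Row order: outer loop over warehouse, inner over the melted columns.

warehouse  sku  qty
WH023      UT6  142
WH023      SM0  228
WH023      GE3  923
WH023      UM5  274
WH024      UT6  951
WH024      SM0  25 
WH024      GE3  428
WH024      UM5  809
WH025      UT6  298
WH025      SM0  469
WH025      GE3  722
WH025      UM5  493

Each (warehouse, column) pair becomes one row: 3 × 4 = 12 rows.
For example, (WH023, UT6) → qty=142.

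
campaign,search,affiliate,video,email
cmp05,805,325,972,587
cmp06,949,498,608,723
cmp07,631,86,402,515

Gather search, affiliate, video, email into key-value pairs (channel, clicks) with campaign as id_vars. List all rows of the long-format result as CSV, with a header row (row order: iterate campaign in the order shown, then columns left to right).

Each (campaign, column) pair becomes one row: 3 × 4 = 12 rows.
For example, (cmp05, search) → clicks=805.

campaign,channel,clicks
cmp05,search,805
cmp05,affiliate,325
cmp05,video,972
cmp05,email,587
cmp06,search,949
cmp06,affiliate,498
cmp06,video,608
cmp06,email,723
cmp07,search,631
cmp07,affiliate,86
cmp07,video,402
cmp07,email,515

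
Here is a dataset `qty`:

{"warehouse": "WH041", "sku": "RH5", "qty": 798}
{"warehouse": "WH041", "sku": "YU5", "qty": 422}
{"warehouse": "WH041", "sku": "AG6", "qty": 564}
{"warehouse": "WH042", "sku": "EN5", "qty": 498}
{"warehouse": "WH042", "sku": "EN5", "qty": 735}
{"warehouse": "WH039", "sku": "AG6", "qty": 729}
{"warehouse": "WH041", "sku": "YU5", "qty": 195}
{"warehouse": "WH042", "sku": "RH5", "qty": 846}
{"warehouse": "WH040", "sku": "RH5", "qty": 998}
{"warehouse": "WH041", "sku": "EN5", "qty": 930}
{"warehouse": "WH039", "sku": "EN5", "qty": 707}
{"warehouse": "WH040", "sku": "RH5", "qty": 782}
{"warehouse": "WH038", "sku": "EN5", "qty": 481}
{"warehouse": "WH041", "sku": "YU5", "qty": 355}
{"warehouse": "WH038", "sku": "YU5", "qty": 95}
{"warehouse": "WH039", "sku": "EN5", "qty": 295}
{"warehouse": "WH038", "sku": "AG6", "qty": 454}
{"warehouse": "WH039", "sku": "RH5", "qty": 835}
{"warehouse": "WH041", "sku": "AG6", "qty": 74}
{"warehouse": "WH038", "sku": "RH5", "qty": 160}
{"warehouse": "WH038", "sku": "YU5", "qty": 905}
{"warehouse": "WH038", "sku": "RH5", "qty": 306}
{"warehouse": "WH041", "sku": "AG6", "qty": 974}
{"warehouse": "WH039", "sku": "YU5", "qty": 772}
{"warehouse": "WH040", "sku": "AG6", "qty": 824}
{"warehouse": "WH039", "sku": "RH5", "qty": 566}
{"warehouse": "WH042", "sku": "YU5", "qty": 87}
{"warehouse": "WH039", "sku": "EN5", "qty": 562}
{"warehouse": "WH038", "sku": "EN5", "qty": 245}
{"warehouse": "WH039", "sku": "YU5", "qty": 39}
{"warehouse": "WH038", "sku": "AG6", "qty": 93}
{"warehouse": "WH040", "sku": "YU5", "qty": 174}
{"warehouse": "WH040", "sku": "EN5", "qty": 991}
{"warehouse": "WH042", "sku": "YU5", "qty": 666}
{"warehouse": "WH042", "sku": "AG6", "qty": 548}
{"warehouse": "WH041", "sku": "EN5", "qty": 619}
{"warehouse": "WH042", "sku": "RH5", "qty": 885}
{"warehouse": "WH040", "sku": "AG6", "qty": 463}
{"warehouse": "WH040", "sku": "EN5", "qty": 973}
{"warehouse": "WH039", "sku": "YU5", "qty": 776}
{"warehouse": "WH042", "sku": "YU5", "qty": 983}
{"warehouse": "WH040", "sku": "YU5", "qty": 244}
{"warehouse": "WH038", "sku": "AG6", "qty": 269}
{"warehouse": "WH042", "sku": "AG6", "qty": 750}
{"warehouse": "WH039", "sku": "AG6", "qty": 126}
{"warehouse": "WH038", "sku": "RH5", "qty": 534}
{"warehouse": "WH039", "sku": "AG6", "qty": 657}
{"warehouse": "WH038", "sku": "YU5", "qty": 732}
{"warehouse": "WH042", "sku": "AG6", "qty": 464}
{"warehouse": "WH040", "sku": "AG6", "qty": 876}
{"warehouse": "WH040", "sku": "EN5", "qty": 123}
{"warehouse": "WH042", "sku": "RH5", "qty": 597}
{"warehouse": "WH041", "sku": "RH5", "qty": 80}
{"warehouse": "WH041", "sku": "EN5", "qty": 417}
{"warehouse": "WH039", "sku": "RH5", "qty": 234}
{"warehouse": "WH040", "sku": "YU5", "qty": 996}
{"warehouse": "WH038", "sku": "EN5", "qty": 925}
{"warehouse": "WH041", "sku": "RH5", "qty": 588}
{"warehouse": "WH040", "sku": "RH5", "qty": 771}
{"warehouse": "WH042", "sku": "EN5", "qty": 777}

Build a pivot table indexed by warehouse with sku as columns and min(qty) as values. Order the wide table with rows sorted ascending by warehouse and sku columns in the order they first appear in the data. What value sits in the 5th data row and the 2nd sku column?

With rows sorted ascending by warehouse, row 5 is warehouse=WH042. sku columns in first-appearance order: RH5, YU5, AG6, EN5; column 2 is YU5.
Long rows with warehouse=WH042, sku=YU5: min(87, 666, 983) = 87.

87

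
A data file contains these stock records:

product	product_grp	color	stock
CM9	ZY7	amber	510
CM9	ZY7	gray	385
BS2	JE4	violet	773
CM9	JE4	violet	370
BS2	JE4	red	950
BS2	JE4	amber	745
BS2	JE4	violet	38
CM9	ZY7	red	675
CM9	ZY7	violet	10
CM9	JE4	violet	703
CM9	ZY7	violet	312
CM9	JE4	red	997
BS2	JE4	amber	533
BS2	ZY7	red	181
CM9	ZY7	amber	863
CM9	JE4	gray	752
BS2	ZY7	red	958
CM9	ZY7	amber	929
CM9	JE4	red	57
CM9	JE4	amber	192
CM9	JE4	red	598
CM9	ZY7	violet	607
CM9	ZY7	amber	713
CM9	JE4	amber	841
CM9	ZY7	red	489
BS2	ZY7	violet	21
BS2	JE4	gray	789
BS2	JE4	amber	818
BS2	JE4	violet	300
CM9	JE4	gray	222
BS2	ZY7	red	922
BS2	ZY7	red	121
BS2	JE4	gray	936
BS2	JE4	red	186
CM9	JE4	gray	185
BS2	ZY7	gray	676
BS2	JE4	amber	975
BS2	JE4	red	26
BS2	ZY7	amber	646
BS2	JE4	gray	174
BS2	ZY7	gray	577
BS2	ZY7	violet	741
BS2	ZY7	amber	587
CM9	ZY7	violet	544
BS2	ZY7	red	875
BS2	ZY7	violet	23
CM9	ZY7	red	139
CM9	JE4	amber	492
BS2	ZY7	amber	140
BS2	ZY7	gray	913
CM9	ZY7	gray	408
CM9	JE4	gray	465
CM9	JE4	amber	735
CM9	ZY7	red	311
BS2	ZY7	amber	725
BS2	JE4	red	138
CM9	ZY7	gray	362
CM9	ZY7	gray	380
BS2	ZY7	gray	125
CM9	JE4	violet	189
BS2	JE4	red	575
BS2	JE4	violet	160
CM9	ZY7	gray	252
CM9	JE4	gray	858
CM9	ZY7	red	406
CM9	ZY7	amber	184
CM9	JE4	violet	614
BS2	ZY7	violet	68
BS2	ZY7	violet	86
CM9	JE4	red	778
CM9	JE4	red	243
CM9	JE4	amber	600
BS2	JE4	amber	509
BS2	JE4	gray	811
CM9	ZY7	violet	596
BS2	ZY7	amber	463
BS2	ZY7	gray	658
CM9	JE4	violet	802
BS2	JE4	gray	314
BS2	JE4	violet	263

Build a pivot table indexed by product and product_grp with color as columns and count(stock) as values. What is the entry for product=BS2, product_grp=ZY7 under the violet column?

5

Rows with product=BS2, product_grp=ZY7 and color=violet: stock values are 21, 741, 23, 68, 86.
5 rows match — count = 5.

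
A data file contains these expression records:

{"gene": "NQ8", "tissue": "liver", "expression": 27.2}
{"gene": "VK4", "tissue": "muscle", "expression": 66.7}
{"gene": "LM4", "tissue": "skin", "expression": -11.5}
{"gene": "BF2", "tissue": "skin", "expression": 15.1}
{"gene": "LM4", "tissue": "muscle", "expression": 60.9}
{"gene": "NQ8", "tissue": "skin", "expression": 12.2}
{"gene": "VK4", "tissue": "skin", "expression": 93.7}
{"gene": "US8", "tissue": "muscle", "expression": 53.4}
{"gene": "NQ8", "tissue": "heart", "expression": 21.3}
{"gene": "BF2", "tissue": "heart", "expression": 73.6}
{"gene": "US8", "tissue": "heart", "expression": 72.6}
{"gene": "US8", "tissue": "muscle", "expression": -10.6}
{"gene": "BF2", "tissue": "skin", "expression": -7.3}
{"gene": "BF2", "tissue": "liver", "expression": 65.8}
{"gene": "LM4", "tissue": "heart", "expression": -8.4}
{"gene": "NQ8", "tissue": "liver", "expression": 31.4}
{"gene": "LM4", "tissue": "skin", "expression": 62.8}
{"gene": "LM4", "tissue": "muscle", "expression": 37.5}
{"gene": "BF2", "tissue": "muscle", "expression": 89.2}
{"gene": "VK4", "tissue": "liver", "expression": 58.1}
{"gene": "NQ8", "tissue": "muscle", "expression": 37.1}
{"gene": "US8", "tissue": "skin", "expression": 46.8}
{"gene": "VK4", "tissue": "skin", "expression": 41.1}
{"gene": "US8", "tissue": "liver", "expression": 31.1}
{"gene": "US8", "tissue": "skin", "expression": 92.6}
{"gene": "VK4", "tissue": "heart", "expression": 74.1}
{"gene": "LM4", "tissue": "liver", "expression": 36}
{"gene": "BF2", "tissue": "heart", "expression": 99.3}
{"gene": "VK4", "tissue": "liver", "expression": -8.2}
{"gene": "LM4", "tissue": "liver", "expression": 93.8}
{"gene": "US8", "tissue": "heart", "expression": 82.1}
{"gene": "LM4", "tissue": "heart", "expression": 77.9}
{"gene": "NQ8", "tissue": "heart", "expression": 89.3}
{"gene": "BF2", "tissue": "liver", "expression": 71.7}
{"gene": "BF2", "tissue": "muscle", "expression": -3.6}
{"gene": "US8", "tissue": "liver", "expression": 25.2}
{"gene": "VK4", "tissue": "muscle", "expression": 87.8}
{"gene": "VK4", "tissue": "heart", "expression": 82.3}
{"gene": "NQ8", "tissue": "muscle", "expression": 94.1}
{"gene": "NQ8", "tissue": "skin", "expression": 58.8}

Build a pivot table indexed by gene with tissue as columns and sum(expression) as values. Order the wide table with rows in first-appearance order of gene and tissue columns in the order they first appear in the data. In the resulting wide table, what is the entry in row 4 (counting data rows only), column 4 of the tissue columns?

172.9

With rows in first-appearance order of gene, row 4 is gene=BF2. tissue columns in first-appearance order: liver, muscle, skin, heart; column 4 is heart.
Long rows with gene=BF2, tissue=heart: 73.6 + 99.3 = 172.9.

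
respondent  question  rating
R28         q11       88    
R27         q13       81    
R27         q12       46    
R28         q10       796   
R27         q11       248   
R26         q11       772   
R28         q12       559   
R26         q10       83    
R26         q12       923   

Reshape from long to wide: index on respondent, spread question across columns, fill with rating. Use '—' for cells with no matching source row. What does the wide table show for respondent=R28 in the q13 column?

—

No long-format row has respondent=R28 and question=q13, so the cell is —.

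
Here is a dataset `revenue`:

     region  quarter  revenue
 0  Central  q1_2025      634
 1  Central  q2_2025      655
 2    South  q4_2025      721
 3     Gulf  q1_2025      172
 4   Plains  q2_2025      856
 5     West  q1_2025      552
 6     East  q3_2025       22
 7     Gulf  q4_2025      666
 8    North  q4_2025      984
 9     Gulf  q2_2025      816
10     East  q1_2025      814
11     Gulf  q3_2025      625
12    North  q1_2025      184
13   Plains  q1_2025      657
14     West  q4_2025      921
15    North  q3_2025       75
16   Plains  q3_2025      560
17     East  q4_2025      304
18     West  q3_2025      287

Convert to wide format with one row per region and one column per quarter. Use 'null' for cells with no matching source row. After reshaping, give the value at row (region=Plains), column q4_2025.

No long-format row has region=Plains and quarter=q4_2025, so the cell is null.

null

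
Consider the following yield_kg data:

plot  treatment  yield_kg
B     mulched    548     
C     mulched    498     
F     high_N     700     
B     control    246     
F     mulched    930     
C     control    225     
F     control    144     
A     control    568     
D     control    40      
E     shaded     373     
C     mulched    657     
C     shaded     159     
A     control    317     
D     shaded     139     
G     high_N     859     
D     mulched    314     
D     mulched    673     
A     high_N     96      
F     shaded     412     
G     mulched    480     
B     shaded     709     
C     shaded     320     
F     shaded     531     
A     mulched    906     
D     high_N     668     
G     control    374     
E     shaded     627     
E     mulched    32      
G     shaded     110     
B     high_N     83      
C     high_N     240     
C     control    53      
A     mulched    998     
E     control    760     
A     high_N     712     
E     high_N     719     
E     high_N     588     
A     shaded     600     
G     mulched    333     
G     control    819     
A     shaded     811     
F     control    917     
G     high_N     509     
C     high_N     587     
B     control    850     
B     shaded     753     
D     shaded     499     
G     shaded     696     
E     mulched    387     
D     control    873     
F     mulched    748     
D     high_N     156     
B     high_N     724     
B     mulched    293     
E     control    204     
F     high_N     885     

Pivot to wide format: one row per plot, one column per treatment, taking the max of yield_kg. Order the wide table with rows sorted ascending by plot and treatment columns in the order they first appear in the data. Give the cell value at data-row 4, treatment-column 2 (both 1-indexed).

With rows sorted ascending by plot, row 4 is plot=D. treatment columns in first-appearance order: mulched, high_N, control, shaded; column 2 is high_N.
Long rows with plot=D, treatment=high_N: max(668, 156) = 668.

668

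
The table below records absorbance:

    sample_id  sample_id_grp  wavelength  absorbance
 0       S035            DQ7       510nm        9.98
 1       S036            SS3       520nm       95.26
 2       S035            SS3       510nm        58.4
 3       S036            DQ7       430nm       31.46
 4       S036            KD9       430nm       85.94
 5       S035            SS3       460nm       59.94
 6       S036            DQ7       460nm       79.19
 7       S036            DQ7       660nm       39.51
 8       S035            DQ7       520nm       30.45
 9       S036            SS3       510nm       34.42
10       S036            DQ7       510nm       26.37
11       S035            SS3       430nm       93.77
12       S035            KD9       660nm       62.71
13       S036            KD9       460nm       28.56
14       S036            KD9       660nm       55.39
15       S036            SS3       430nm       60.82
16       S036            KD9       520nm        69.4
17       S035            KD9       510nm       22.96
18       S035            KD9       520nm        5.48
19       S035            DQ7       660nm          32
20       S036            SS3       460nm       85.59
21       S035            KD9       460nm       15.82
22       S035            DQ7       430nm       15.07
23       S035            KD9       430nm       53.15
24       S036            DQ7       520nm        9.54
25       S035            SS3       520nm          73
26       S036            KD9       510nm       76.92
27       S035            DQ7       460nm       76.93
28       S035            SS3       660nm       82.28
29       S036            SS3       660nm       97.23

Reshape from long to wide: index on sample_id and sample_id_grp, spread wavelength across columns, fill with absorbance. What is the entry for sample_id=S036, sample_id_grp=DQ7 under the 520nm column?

9.54

Wide layout: rows indexed by sample_id and sample_id_grp, columns are the 5 distinct wavelength values (510nm, 520nm, 430nm, 460nm, 660nm).
Cell (sample_id=S036, sample_id_grp=DQ7, wavelength=520nm) draws from the long row where sample_id=S036, sample_id_grp=DQ7 and wavelength=520nm, which has absorbance=9.54.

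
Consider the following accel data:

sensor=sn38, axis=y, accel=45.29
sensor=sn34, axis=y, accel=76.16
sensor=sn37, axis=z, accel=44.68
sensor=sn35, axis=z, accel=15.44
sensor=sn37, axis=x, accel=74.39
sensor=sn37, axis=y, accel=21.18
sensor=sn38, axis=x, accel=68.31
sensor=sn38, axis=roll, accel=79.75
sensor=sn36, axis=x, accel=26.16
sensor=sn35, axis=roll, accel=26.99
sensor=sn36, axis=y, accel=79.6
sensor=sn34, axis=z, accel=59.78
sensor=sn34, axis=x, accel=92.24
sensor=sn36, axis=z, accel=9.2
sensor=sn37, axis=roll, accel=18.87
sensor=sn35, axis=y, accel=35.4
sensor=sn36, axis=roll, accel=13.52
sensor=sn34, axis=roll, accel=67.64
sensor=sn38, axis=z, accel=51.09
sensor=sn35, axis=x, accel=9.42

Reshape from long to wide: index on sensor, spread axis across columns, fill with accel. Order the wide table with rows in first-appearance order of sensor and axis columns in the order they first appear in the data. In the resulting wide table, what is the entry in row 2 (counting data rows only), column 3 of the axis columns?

With rows in first-appearance order of sensor, row 2 is sensor=sn34. axis columns in first-appearance order: y, z, x, roll; column 3 is x.
Long rows with sensor=sn34, axis=x: accel = 92.24.

92.24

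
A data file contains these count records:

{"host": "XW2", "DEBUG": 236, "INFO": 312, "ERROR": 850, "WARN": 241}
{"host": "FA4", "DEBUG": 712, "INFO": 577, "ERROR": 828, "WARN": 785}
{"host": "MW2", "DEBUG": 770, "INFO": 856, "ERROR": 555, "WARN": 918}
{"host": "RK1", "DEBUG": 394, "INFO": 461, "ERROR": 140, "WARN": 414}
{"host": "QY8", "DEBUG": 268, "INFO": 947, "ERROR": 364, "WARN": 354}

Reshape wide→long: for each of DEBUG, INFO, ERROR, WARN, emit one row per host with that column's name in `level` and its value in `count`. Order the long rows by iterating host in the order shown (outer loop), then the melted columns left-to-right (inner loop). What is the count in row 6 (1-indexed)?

20 rows total (5 × 4). Row 6: index ⌊(6-1)/4⌋ = 1 into host → FA4; (6-1) mod 4 = 1 into the melted columns → INFO.
So row 6 is (FA4, INFO, 577); count = 577.

577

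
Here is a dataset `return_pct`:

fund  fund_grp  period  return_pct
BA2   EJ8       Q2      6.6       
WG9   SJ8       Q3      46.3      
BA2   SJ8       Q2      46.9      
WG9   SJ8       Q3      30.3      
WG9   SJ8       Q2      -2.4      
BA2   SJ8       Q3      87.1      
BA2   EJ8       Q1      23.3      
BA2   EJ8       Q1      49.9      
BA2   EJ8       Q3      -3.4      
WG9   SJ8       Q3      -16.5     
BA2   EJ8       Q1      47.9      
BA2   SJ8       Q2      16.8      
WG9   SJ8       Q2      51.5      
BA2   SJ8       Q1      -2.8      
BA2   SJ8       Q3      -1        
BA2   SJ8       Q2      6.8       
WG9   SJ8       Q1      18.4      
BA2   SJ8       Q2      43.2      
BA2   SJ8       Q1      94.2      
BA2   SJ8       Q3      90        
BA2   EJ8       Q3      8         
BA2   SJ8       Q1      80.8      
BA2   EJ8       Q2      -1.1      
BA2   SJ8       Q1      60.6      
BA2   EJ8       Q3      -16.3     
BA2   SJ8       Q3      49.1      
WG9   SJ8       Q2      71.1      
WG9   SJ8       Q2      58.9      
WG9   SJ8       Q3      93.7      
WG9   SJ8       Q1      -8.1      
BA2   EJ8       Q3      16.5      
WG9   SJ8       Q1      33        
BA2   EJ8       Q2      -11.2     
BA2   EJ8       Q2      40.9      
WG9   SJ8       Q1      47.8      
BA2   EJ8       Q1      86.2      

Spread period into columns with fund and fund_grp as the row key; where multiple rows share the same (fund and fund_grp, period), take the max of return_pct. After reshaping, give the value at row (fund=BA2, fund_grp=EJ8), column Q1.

Rows with fund=BA2, fund_grp=EJ8 and period=Q1: return_pct values are 23.3, 49.9, 47.9, 86.2.
max(23.3, 49.9, 47.9, 86.2) = 86.2.

86.2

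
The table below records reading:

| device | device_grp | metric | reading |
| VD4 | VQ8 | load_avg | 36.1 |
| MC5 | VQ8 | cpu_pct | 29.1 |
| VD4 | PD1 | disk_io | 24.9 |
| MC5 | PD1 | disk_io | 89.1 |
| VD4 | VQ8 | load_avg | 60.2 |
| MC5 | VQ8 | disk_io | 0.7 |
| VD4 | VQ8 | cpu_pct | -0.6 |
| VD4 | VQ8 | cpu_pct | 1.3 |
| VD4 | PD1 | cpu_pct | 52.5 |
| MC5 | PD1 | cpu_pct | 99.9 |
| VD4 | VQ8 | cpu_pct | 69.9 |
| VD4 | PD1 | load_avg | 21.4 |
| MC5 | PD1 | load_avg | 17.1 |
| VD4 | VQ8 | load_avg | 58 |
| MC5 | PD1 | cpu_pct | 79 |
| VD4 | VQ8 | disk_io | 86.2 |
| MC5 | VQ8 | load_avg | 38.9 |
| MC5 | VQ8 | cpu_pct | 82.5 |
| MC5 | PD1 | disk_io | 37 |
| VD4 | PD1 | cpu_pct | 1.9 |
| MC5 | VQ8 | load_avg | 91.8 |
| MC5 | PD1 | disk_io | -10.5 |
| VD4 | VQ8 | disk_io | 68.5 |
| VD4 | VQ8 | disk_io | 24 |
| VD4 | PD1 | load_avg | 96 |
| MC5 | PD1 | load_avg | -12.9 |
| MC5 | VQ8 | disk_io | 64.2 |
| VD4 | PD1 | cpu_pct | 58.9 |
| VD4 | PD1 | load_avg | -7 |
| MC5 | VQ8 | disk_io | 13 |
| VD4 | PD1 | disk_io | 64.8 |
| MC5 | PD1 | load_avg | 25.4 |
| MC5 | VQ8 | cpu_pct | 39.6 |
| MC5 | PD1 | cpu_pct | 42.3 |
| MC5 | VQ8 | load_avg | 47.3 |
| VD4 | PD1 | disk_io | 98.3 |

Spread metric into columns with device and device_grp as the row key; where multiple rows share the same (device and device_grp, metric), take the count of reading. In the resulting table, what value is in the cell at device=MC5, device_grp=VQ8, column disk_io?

Rows with device=MC5, device_grp=VQ8 and metric=disk_io: reading values are 0.7, 64.2, 13.
3 rows match — count = 3.

3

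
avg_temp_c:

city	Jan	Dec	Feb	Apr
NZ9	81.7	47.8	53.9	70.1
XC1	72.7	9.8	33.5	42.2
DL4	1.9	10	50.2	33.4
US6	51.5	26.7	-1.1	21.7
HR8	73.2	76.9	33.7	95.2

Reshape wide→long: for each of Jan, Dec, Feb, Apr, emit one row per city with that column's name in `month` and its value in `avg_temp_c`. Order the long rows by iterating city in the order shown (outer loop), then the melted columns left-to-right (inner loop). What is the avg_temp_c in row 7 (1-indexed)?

20 rows total (5 × 4). Row 7: index ⌊(7-1)/4⌋ = 1 into city → XC1; (7-1) mod 4 = 2 into the melted columns → Feb.
So row 7 is (XC1, Feb, 33.5); avg_temp_c = 33.5.

33.5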